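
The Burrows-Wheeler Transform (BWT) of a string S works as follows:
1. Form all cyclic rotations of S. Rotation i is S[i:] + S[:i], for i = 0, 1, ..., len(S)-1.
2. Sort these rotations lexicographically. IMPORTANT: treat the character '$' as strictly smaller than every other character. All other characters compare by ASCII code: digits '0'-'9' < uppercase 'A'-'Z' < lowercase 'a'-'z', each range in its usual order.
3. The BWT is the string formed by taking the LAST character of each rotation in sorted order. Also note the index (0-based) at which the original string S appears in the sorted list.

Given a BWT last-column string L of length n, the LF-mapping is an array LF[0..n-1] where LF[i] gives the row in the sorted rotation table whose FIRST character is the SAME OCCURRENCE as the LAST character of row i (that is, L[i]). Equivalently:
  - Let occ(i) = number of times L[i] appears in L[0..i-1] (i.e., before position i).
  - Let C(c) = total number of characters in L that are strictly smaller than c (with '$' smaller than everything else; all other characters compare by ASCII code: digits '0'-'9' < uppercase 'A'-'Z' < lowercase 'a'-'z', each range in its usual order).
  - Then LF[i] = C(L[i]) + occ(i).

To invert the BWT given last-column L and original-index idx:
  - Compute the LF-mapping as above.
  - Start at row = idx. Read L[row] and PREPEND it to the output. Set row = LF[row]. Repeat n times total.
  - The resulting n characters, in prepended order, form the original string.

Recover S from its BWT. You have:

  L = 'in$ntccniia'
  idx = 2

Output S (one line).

Answer: cincinnati$

Derivation:
LF mapping: 4 7 0 8 10 2 3 9 5 6 1
Walk LF starting at row 2, prepending L[row]:
  step 1: row=2, L[2]='$', prepend. Next row=LF[2]=0
  step 2: row=0, L[0]='i', prepend. Next row=LF[0]=4
  step 3: row=4, L[4]='t', prepend. Next row=LF[4]=10
  step 4: row=10, L[10]='a', prepend. Next row=LF[10]=1
  step 5: row=1, L[1]='n', prepend. Next row=LF[1]=7
  step 6: row=7, L[7]='n', prepend. Next row=LF[7]=9
  step 7: row=9, L[9]='i', prepend. Next row=LF[9]=6
  step 8: row=6, L[6]='c', prepend. Next row=LF[6]=3
  step 9: row=3, L[3]='n', prepend. Next row=LF[3]=8
  step 10: row=8, L[8]='i', prepend. Next row=LF[8]=5
  step 11: row=5, L[5]='c', prepend. Next row=LF[5]=2
Reversed output: cincinnati$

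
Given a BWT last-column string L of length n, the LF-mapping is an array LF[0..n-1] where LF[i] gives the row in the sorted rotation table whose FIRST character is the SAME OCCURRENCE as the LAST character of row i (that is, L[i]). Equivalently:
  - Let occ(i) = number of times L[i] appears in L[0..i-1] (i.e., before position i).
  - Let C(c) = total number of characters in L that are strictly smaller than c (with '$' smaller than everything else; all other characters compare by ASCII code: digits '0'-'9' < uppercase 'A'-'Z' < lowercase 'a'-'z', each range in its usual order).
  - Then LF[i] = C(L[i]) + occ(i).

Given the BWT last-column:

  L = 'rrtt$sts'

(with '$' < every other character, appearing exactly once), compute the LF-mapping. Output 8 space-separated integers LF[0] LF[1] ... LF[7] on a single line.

Char counts: '$':1, 'r':2, 's':2, 't':3
C (first-col start): C('$')=0, C('r')=1, C('s')=3, C('t')=5
L[0]='r': occ=0, LF[0]=C('r')+0=1+0=1
L[1]='r': occ=1, LF[1]=C('r')+1=1+1=2
L[2]='t': occ=0, LF[2]=C('t')+0=5+0=5
L[3]='t': occ=1, LF[3]=C('t')+1=5+1=6
L[4]='$': occ=0, LF[4]=C('$')+0=0+0=0
L[5]='s': occ=0, LF[5]=C('s')+0=3+0=3
L[6]='t': occ=2, LF[6]=C('t')+2=5+2=7
L[7]='s': occ=1, LF[7]=C('s')+1=3+1=4

Answer: 1 2 5 6 0 3 7 4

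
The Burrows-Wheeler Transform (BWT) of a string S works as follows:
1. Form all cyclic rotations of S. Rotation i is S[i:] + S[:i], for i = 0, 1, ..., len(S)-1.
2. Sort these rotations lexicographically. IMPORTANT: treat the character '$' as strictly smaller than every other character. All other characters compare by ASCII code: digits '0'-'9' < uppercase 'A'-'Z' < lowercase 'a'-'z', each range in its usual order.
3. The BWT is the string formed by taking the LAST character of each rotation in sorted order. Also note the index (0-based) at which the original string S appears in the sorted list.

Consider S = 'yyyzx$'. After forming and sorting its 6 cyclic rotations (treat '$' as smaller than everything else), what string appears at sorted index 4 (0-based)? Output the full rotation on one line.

All 6 rotations (rotation i = S[i:]+S[:i]):
  rot[0] = yyyzx$
  rot[1] = yyzx$y
  rot[2] = yzx$yy
  rot[3] = zx$yyy
  rot[4] = x$yyyz
  rot[5] = $yyyzx
Sorted (with $ < everything):
  sorted[0] = $yyyzx
  sorted[1] = x$yyyz
  sorted[2] = yyyzx$
  sorted[3] = yyzx$y
  sorted[4] = yzx$yy
  sorted[5] = zx$yyy
sorted[4] = yzx$yy

Answer: yzx$yy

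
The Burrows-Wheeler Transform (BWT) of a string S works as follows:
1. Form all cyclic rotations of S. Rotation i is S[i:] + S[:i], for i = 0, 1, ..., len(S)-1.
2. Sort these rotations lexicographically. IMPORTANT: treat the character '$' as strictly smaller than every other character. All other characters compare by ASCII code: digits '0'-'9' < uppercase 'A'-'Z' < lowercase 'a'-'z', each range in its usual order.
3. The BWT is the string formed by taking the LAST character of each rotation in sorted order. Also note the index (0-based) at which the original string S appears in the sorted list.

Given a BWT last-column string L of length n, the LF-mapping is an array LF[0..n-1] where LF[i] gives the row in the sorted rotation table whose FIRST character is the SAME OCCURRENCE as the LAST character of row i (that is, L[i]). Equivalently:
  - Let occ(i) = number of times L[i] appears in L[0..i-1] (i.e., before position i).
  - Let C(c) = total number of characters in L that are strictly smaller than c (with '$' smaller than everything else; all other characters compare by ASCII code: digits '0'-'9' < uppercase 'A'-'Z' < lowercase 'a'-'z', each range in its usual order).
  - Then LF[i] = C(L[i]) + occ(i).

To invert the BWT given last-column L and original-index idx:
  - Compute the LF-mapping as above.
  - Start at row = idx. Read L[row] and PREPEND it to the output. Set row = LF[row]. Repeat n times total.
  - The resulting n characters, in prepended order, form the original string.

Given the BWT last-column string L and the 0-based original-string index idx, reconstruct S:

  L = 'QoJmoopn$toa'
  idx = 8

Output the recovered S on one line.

Answer: onomatopoJQ$

Derivation:
LF mapping: 2 6 1 4 7 8 10 5 0 11 9 3
Walk LF starting at row 8, prepending L[row]:
  step 1: row=8, L[8]='$', prepend. Next row=LF[8]=0
  step 2: row=0, L[0]='Q', prepend. Next row=LF[0]=2
  step 3: row=2, L[2]='J', prepend. Next row=LF[2]=1
  step 4: row=1, L[1]='o', prepend. Next row=LF[1]=6
  step 5: row=6, L[6]='p', prepend. Next row=LF[6]=10
  step 6: row=10, L[10]='o', prepend. Next row=LF[10]=9
  step 7: row=9, L[9]='t', prepend. Next row=LF[9]=11
  step 8: row=11, L[11]='a', prepend. Next row=LF[11]=3
  step 9: row=3, L[3]='m', prepend. Next row=LF[3]=4
  step 10: row=4, L[4]='o', prepend. Next row=LF[4]=7
  step 11: row=7, L[7]='n', prepend. Next row=LF[7]=5
  step 12: row=5, L[5]='o', prepend. Next row=LF[5]=8
Reversed output: onomatopoJQ$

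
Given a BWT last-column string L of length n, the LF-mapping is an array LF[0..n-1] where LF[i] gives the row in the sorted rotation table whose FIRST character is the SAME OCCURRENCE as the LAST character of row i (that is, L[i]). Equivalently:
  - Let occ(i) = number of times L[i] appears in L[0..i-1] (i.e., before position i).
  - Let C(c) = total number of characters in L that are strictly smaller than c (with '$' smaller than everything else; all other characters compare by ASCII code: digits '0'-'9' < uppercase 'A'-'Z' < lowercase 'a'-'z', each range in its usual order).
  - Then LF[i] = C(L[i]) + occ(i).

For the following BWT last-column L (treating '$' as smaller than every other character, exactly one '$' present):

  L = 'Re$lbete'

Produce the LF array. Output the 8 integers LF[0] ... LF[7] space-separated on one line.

Answer: 1 3 0 6 2 4 7 5

Derivation:
Char counts: '$':1, 'R':1, 'b':1, 'e':3, 'l':1, 't':1
C (first-col start): C('$')=0, C('R')=1, C('b')=2, C('e')=3, C('l')=6, C('t')=7
L[0]='R': occ=0, LF[0]=C('R')+0=1+0=1
L[1]='e': occ=0, LF[1]=C('e')+0=3+0=3
L[2]='$': occ=0, LF[2]=C('$')+0=0+0=0
L[3]='l': occ=0, LF[3]=C('l')+0=6+0=6
L[4]='b': occ=0, LF[4]=C('b')+0=2+0=2
L[5]='e': occ=1, LF[5]=C('e')+1=3+1=4
L[6]='t': occ=0, LF[6]=C('t')+0=7+0=7
L[7]='e': occ=2, LF[7]=C('e')+2=3+2=5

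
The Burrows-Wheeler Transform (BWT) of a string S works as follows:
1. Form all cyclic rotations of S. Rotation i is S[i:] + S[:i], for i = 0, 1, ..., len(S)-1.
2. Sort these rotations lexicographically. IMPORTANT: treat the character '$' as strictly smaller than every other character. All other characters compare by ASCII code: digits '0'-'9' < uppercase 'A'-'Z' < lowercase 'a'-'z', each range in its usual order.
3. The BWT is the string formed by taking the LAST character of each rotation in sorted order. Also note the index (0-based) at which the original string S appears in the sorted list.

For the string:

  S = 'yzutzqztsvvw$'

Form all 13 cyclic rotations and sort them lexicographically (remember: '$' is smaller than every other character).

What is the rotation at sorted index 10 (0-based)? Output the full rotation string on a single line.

Answer: zqztsvvw$yzut

Derivation:
All 13 rotations (rotation i = S[i:]+S[:i]):
  rot[0] = yzutzqztsvvw$
  rot[1] = zutzqztsvvw$y
  rot[2] = utzqztsvvw$yz
  rot[3] = tzqztsvvw$yzu
  rot[4] = zqztsvvw$yzut
  rot[5] = qztsvvw$yzutz
  rot[6] = ztsvvw$yzutzq
  rot[7] = tsvvw$yzutzqz
  rot[8] = svvw$yzutzqzt
  rot[9] = vvw$yzutzqzts
  rot[10] = vw$yzutzqztsv
  rot[11] = w$yzutzqztsvv
  rot[12] = $yzutzqztsvvw
Sorted (with $ < everything):
  sorted[0] = $yzutzqztsvvw
  sorted[1] = qztsvvw$yzutz
  sorted[2] = svvw$yzutzqzt
  sorted[3] = tsvvw$yzutzqz
  sorted[4] = tzqztsvvw$yzu
  sorted[5] = utzqztsvvw$yz
  sorted[6] = vvw$yzutzqzts
  sorted[7] = vw$yzutzqztsv
  sorted[8] = w$yzutzqztsvv
  sorted[9] = yzutzqztsvvw$
  sorted[10] = zqztsvvw$yzut
  sorted[11] = ztsvvw$yzutzq
  sorted[12] = zutzqztsvvw$y
sorted[10] = zqztsvvw$yzut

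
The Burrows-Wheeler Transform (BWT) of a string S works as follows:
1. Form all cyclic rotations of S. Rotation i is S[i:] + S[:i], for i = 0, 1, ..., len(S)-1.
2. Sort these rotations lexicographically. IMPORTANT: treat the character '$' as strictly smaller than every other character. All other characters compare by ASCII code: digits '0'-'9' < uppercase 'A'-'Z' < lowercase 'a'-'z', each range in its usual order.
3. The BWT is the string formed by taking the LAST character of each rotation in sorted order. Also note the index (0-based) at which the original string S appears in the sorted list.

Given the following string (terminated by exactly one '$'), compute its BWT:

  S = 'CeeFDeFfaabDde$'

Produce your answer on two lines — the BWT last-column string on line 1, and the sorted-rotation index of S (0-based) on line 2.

Answer: e$bFeefaaDdeDCF
1

Derivation:
All 15 rotations (rotation i = S[i:]+S[:i]):
  rot[0] = CeeFDeFfaabDde$
  rot[1] = eeFDeFfaabDde$C
  rot[2] = eFDeFfaabDde$Ce
  rot[3] = FDeFfaabDde$Cee
  rot[4] = DeFfaabDde$CeeF
  rot[5] = eFfaabDde$CeeFD
  rot[6] = FfaabDde$CeeFDe
  rot[7] = faabDde$CeeFDeF
  rot[8] = aabDde$CeeFDeFf
  rot[9] = abDde$CeeFDeFfa
  rot[10] = bDde$CeeFDeFfaa
  rot[11] = Dde$CeeFDeFfaab
  rot[12] = de$CeeFDeFfaabD
  rot[13] = e$CeeFDeFfaabDd
  rot[14] = $CeeFDeFfaabDde
Sorted (with $ < everything):
  sorted[0] = $CeeFDeFfaabDde  (last char: 'e')
  sorted[1] = CeeFDeFfaabDde$  (last char: '$')
  sorted[2] = Dde$CeeFDeFfaab  (last char: 'b')
  sorted[3] = DeFfaabDde$CeeF  (last char: 'F')
  sorted[4] = FDeFfaabDde$Cee  (last char: 'e')
  sorted[5] = FfaabDde$CeeFDe  (last char: 'e')
  sorted[6] = aabDde$CeeFDeFf  (last char: 'f')
  sorted[7] = abDde$CeeFDeFfa  (last char: 'a')
  sorted[8] = bDde$CeeFDeFfaa  (last char: 'a')
  sorted[9] = de$CeeFDeFfaabD  (last char: 'D')
  sorted[10] = e$CeeFDeFfaabDd  (last char: 'd')
  sorted[11] = eFDeFfaabDde$Ce  (last char: 'e')
  sorted[12] = eFfaabDde$CeeFD  (last char: 'D')
  sorted[13] = eeFDeFfaabDde$C  (last char: 'C')
  sorted[14] = faabDde$CeeFDeF  (last char: 'F')
Last column: e$bFeefaaDdeDCF
Original string S is at sorted index 1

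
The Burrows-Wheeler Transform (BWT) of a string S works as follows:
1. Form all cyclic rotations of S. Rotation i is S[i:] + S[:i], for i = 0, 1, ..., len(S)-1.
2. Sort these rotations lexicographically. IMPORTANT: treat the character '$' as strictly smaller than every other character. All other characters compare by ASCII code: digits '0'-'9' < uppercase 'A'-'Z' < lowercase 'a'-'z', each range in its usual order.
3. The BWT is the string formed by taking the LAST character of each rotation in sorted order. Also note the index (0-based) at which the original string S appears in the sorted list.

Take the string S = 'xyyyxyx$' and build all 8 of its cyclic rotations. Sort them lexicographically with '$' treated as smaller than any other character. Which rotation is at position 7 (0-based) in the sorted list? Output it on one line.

All 8 rotations (rotation i = S[i:]+S[:i]):
  rot[0] = xyyyxyx$
  rot[1] = yyyxyx$x
  rot[2] = yyxyx$xy
  rot[3] = yxyx$xyy
  rot[4] = xyx$xyyy
  rot[5] = yx$xyyyx
  rot[6] = x$xyyyxy
  rot[7] = $xyyyxyx
Sorted (with $ < everything):
  sorted[0] = $xyyyxyx
  sorted[1] = x$xyyyxy
  sorted[2] = xyx$xyyy
  sorted[3] = xyyyxyx$
  sorted[4] = yx$xyyyx
  sorted[5] = yxyx$xyy
  sorted[6] = yyxyx$xy
  sorted[7] = yyyxyx$x
sorted[7] = yyyxyx$x

Answer: yyyxyx$x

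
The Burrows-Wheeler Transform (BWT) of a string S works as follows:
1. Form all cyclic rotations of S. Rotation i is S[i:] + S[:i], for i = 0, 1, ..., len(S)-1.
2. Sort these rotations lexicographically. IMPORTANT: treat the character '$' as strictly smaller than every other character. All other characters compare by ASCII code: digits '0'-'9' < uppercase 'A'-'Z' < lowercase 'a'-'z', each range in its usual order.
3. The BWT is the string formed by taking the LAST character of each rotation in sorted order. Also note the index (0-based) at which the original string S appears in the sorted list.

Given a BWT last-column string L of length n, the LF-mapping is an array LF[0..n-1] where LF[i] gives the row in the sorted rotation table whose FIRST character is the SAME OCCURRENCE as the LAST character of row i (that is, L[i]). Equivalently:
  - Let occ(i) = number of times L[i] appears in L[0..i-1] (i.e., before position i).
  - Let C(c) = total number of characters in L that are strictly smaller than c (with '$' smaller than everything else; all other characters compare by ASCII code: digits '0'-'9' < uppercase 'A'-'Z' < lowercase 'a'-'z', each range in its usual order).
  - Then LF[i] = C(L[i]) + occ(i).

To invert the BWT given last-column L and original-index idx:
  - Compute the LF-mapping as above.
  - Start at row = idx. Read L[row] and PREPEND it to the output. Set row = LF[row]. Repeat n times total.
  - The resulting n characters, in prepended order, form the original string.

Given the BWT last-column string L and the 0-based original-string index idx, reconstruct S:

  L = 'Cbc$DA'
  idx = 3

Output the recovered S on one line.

LF mapping: 2 4 5 0 3 1
Walk LF starting at row 3, prepending L[row]:
  step 1: row=3, L[3]='$', prepend. Next row=LF[3]=0
  step 2: row=0, L[0]='C', prepend. Next row=LF[0]=2
  step 3: row=2, L[2]='c', prepend. Next row=LF[2]=5
  step 4: row=5, L[5]='A', prepend. Next row=LF[5]=1
  step 5: row=1, L[1]='b', prepend. Next row=LF[1]=4
  step 6: row=4, L[4]='D', prepend. Next row=LF[4]=3
Reversed output: DbAcC$

Answer: DbAcC$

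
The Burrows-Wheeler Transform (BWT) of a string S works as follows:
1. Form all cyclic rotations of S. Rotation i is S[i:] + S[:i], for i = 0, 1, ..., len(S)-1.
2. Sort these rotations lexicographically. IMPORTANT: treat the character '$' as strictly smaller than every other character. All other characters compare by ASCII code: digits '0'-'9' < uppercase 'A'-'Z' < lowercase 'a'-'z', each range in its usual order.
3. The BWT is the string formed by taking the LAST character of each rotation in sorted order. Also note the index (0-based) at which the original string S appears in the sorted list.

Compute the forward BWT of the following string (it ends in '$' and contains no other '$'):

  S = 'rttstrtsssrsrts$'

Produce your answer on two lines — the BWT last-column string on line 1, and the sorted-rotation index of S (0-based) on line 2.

Answer: ssst$tsrsttsrrtr
4

Derivation:
All 16 rotations (rotation i = S[i:]+S[:i]):
  rot[0] = rttstrtsssrsrts$
  rot[1] = ttstrtsssrsrts$r
  rot[2] = tstrtsssrsrts$rt
  rot[3] = strtsssrsrts$rtt
  rot[4] = trtsssrsrts$rtts
  rot[5] = rtsssrsrts$rttst
  rot[6] = tsssrsrts$rttstr
  rot[7] = sssrsrts$rttstrt
  rot[8] = ssrsrts$rttstrts
  rot[9] = srsrts$rttstrtss
  rot[10] = rsrts$rttstrtsss
  rot[11] = srts$rttstrtsssr
  rot[12] = rts$rttstrtsssrs
  rot[13] = ts$rttstrtsssrsr
  rot[14] = s$rttstrtsssrsrt
  rot[15] = $rttstrtsssrsrts
Sorted (with $ < everything):
  sorted[0] = $rttstrtsssrsrts  (last char: 's')
  sorted[1] = rsrts$rttstrtsss  (last char: 's')
  sorted[2] = rts$rttstrtsssrs  (last char: 's')
  sorted[3] = rtsssrsrts$rttst  (last char: 't')
  sorted[4] = rttstrtsssrsrts$  (last char: '$')
  sorted[5] = s$rttstrtsssrsrt  (last char: 't')
  sorted[6] = srsrts$rttstrtss  (last char: 's')
  sorted[7] = srts$rttstrtsssr  (last char: 'r')
  sorted[8] = ssrsrts$rttstrts  (last char: 's')
  sorted[9] = sssrsrts$rttstrt  (last char: 't')
  sorted[10] = strtsssrsrts$rtt  (last char: 't')
  sorted[11] = trtsssrsrts$rtts  (last char: 's')
  sorted[12] = ts$rttstrtsssrsr  (last char: 'r')
  sorted[13] = tsssrsrts$rttstr  (last char: 'r')
  sorted[14] = tstrtsssrsrts$rt  (last char: 't')
  sorted[15] = ttstrtsssrsrts$r  (last char: 'r')
Last column: ssst$tsrsttsrrtr
Original string S is at sorted index 4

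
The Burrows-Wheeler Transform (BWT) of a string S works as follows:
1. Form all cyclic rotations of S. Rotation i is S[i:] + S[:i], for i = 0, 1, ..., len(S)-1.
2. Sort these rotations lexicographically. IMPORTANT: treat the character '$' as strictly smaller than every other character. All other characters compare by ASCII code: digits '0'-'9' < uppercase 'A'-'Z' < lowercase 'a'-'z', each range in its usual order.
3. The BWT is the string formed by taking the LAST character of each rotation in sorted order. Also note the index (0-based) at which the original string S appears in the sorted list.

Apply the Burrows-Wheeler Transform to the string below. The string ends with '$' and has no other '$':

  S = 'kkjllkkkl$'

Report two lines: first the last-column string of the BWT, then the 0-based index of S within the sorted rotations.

All 10 rotations (rotation i = S[i:]+S[:i]):
  rot[0] = kkjllkkkl$
  rot[1] = kjllkkkl$k
  rot[2] = jllkkkl$kk
  rot[3] = llkkkl$kkj
  rot[4] = lkkkl$kkjl
  rot[5] = kkkl$kkjll
  rot[6] = kkl$kkjllk
  rot[7] = kl$kkjllkk
  rot[8] = l$kkjllkkk
  rot[9] = $kkjllkkkl
Sorted (with $ < everything):
  sorted[0] = $kkjllkkkl  (last char: 'l')
  sorted[1] = jllkkkl$kk  (last char: 'k')
  sorted[2] = kjllkkkl$k  (last char: 'k')
  sorted[3] = kkjllkkkl$  (last char: '$')
  sorted[4] = kkkl$kkjll  (last char: 'l')
  sorted[5] = kkl$kkjllk  (last char: 'k')
  sorted[6] = kl$kkjllkk  (last char: 'k')
  sorted[7] = l$kkjllkkk  (last char: 'k')
  sorted[8] = lkkkl$kkjl  (last char: 'l')
  sorted[9] = llkkkl$kkj  (last char: 'j')
Last column: lkk$lkkklj
Original string S is at sorted index 3

Answer: lkk$lkkklj
3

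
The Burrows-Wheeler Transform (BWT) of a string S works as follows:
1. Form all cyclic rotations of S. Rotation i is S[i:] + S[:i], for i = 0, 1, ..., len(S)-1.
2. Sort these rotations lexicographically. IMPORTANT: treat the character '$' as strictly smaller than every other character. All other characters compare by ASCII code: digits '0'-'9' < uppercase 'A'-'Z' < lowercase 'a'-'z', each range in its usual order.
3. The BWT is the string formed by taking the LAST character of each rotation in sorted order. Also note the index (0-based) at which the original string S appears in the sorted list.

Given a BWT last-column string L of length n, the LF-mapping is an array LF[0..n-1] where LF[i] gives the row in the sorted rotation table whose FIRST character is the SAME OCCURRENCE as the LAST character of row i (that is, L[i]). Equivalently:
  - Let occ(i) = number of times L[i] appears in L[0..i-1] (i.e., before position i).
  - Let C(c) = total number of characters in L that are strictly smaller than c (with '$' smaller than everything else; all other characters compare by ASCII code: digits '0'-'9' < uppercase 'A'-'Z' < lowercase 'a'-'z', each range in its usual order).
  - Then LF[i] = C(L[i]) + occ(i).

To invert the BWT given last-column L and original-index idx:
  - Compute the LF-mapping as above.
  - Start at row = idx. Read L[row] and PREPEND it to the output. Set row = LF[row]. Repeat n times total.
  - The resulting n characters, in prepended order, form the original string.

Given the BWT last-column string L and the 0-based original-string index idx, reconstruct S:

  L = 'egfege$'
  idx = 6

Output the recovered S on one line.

LF mapping: 1 5 4 2 6 3 0
Walk LF starting at row 6, prepending L[row]:
  step 1: row=6, L[6]='$', prepend. Next row=LF[6]=0
  step 2: row=0, L[0]='e', prepend. Next row=LF[0]=1
  step 3: row=1, L[1]='g', prepend. Next row=LF[1]=5
  step 4: row=5, L[5]='e', prepend. Next row=LF[5]=3
  step 5: row=3, L[3]='e', prepend. Next row=LF[3]=2
  step 6: row=2, L[2]='f', prepend. Next row=LF[2]=4
  step 7: row=4, L[4]='g', prepend. Next row=LF[4]=6
Reversed output: gfeege$

Answer: gfeege$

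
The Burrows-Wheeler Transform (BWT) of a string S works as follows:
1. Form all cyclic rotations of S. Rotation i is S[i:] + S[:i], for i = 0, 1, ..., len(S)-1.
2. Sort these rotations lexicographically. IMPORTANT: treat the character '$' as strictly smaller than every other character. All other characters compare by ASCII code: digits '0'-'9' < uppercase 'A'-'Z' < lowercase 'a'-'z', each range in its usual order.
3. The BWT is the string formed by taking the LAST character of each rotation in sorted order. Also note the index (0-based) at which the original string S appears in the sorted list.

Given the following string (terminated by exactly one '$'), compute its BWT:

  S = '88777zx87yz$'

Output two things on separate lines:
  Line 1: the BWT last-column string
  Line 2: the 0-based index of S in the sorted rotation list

All 12 rotations (rotation i = S[i:]+S[:i]):
  rot[0] = 88777zx87yz$
  rot[1] = 8777zx87yz$8
  rot[2] = 777zx87yz$88
  rot[3] = 77zx87yz$887
  rot[4] = 7zx87yz$8877
  rot[5] = zx87yz$88777
  rot[6] = x87yz$88777z
  rot[7] = 87yz$88777zx
  rot[8] = 7yz$88777zx8
  rot[9] = yz$88777zx87
  rot[10] = z$88777zx87y
  rot[11] = $88777zx87yz
Sorted (with $ < everything):
  sorted[0] = $88777zx87yz  (last char: 'z')
  sorted[1] = 777zx87yz$88  (last char: '8')
  sorted[2] = 77zx87yz$887  (last char: '7')
  sorted[3] = 7yz$88777zx8  (last char: '8')
  sorted[4] = 7zx87yz$8877  (last char: '7')
  sorted[5] = 8777zx87yz$8  (last char: '8')
  sorted[6] = 87yz$88777zx  (last char: 'x')
  sorted[7] = 88777zx87yz$  (last char: '$')
  sorted[8] = x87yz$88777z  (last char: 'z')
  sorted[9] = yz$88777zx87  (last char: '7')
  sorted[10] = z$88777zx87y  (last char: 'y')
  sorted[11] = zx87yz$88777  (last char: '7')
Last column: z87878x$z7y7
Original string S is at sorted index 7

Answer: z87878x$z7y7
7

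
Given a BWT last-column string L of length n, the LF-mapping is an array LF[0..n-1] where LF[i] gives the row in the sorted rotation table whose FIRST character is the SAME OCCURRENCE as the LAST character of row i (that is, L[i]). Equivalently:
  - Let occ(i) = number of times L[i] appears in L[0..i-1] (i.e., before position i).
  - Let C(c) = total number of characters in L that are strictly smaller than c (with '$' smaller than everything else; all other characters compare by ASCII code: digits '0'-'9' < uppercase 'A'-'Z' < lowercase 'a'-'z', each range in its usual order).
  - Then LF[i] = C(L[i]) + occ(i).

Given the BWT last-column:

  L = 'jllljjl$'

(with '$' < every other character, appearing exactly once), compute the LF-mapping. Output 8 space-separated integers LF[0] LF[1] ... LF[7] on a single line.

Answer: 1 4 5 6 2 3 7 0

Derivation:
Char counts: '$':1, 'j':3, 'l':4
C (first-col start): C('$')=0, C('j')=1, C('l')=4
L[0]='j': occ=0, LF[0]=C('j')+0=1+0=1
L[1]='l': occ=0, LF[1]=C('l')+0=4+0=4
L[2]='l': occ=1, LF[2]=C('l')+1=4+1=5
L[3]='l': occ=2, LF[3]=C('l')+2=4+2=6
L[4]='j': occ=1, LF[4]=C('j')+1=1+1=2
L[5]='j': occ=2, LF[5]=C('j')+2=1+2=3
L[6]='l': occ=3, LF[6]=C('l')+3=4+3=7
L[7]='$': occ=0, LF[7]=C('$')+0=0+0=0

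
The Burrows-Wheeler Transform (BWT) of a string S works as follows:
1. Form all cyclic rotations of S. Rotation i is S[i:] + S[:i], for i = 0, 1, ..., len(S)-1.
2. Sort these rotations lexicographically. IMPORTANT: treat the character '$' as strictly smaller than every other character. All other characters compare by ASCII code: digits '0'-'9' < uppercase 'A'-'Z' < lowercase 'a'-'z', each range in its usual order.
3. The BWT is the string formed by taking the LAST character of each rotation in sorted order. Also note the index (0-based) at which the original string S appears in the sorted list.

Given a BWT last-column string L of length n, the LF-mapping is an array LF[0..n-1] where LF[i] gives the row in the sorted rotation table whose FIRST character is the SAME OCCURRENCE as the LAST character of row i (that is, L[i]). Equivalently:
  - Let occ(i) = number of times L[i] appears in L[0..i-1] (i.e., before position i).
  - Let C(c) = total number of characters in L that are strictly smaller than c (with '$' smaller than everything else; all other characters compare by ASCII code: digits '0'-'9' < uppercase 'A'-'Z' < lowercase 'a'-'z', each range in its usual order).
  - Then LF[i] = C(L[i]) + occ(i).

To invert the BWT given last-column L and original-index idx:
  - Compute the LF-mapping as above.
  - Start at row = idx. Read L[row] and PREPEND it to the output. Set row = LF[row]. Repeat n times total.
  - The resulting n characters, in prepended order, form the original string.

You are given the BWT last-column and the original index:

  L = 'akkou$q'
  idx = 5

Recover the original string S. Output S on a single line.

Answer: quokka$

Derivation:
LF mapping: 1 2 3 4 6 0 5
Walk LF starting at row 5, prepending L[row]:
  step 1: row=5, L[5]='$', prepend. Next row=LF[5]=0
  step 2: row=0, L[0]='a', prepend. Next row=LF[0]=1
  step 3: row=1, L[1]='k', prepend. Next row=LF[1]=2
  step 4: row=2, L[2]='k', prepend. Next row=LF[2]=3
  step 5: row=3, L[3]='o', prepend. Next row=LF[3]=4
  step 6: row=4, L[4]='u', prepend. Next row=LF[4]=6
  step 7: row=6, L[6]='q', prepend. Next row=LF[6]=5
Reversed output: quokka$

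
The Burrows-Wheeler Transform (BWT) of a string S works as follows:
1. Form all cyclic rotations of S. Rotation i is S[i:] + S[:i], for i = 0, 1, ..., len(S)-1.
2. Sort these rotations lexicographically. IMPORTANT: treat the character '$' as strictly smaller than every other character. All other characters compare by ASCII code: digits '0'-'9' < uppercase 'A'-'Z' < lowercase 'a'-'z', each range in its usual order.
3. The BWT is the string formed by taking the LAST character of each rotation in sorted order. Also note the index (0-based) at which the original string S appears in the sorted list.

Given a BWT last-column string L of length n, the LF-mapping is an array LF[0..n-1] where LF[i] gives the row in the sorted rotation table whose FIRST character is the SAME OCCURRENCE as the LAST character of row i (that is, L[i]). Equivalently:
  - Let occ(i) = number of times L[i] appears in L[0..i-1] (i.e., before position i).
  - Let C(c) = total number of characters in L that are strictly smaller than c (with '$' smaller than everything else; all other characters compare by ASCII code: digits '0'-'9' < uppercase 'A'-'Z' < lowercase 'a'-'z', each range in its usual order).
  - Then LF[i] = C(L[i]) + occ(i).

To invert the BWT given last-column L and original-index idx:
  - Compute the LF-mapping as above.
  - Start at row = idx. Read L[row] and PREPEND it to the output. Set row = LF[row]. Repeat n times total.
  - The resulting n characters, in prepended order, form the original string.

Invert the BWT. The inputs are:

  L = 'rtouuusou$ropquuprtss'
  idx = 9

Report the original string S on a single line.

LF mapping: 7 13 1 15 16 17 10 2 18 0 8 3 4 6 19 20 5 9 14 11 12
Walk LF starting at row 9, prepending L[row]:
  step 1: row=9, L[9]='$', prepend. Next row=LF[9]=0
  step 2: row=0, L[0]='r', prepend. Next row=LF[0]=7
  step 3: row=7, L[7]='o', prepend. Next row=LF[7]=2
  step 4: row=2, L[2]='o', prepend. Next row=LF[2]=1
  step 5: row=1, L[1]='t', prepend. Next row=LF[1]=13
  step 6: row=13, L[13]='q', prepend. Next row=LF[13]=6
  step 7: row=6, L[6]='s', prepend. Next row=LF[6]=10
  step 8: row=10, L[10]='r', prepend. Next row=LF[10]=8
  step 9: row=8, L[8]='u', prepend. Next row=LF[8]=18
  step 10: row=18, L[18]='t', prepend. Next row=LF[18]=14
  step 11: row=14, L[14]='u', prepend. Next row=LF[14]=19
  step 12: row=19, L[19]='s', prepend. Next row=LF[19]=11
  step 13: row=11, L[11]='o', prepend. Next row=LF[11]=3
  step 14: row=3, L[3]='u', prepend. Next row=LF[3]=15
  step 15: row=15, L[15]='u', prepend. Next row=LF[15]=20
  step 16: row=20, L[20]='s', prepend. Next row=LF[20]=12
  step 17: row=12, L[12]='p', prepend. Next row=LF[12]=4
  step 18: row=4, L[4]='u', prepend. Next row=LF[4]=16
  step 19: row=16, L[16]='p', prepend. Next row=LF[16]=5
  step 20: row=5, L[5]='u', prepend. Next row=LF[5]=17
  step 21: row=17, L[17]='r', prepend. Next row=LF[17]=9
Reversed output: rupupsuuosutursqtoor$

Answer: rupupsuuosutursqtoor$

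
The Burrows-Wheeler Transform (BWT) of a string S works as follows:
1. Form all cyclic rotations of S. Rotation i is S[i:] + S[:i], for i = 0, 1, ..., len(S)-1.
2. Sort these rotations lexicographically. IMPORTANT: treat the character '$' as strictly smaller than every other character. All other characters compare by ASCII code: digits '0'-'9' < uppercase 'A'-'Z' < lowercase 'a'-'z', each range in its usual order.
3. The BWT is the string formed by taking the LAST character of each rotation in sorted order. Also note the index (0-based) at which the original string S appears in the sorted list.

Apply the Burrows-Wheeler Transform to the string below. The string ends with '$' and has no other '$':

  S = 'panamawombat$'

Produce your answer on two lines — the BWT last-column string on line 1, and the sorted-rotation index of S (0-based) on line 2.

All 13 rotations (rotation i = S[i:]+S[:i]):
  rot[0] = panamawombat$
  rot[1] = anamawombat$p
  rot[2] = namawombat$pa
  rot[3] = amawombat$pan
  rot[4] = mawombat$pana
  rot[5] = awombat$panam
  rot[6] = wombat$panama
  rot[7] = ombat$panamaw
  rot[8] = mbat$panamawo
  rot[9] = bat$panamawom
  rot[10] = at$panamawomb
  rot[11] = t$panamawomba
  rot[12] = $panamawombat
Sorted (with $ < everything):
  sorted[0] = $panamawombat  (last char: 't')
  sorted[1] = amawombat$pan  (last char: 'n')
  sorted[2] = anamawombat$p  (last char: 'p')
  sorted[3] = at$panamawomb  (last char: 'b')
  sorted[4] = awombat$panam  (last char: 'm')
  sorted[5] = bat$panamawom  (last char: 'm')
  sorted[6] = mawombat$pana  (last char: 'a')
  sorted[7] = mbat$panamawo  (last char: 'o')
  sorted[8] = namawombat$pa  (last char: 'a')
  sorted[9] = ombat$panamaw  (last char: 'w')
  sorted[10] = panamawombat$  (last char: '$')
  sorted[11] = t$panamawomba  (last char: 'a')
  sorted[12] = wombat$panama  (last char: 'a')
Last column: tnpbmmaoaw$aa
Original string S is at sorted index 10

Answer: tnpbmmaoaw$aa
10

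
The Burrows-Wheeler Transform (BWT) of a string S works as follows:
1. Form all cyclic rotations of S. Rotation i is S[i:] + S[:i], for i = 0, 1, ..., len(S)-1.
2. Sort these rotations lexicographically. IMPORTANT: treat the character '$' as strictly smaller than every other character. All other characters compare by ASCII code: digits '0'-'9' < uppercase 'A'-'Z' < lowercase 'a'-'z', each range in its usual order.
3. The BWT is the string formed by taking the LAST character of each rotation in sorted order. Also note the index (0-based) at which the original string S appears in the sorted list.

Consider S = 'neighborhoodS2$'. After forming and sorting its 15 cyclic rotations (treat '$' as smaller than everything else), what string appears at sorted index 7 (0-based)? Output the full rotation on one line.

All 15 rotations (rotation i = S[i:]+S[:i]):
  rot[0] = neighborhoodS2$
  rot[1] = eighborhoodS2$n
  rot[2] = ighborhoodS2$ne
  rot[3] = ghborhoodS2$nei
  rot[4] = hborhoodS2$neig
  rot[5] = borhoodS2$neigh
  rot[6] = orhoodS2$neighb
  rot[7] = rhoodS2$neighbo
  rot[8] = hoodS2$neighbor
  rot[9] = oodS2$neighborh
  rot[10] = odS2$neighborho
  rot[11] = dS2$neighborhoo
  rot[12] = S2$neighborhood
  rot[13] = 2$neighborhoodS
  rot[14] = $neighborhoodS2
Sorted (with $ < everything):
  sorted[0] = $neighborhoodS2
  sorted[1] = 2$neighborhoodS
  sorted[2] = S2$neighborhood
  sorted[3] = borhoodS2$neigh
  sorted[4] = dS2$neighborhoo
  sorted[5] = eighborhoodS2$n
  sorted[6] = ghborhoodS2$nei
  sorted[7] = hborhoodS2$neig
  sorted[8] = hoodS2$neighbor
  sorted[9] = ighborhoodS2$ne
  sorted[10] = neighborhoodS2$
  sorted[11] = odS2$neighborho
  sorted[12] = oodS2$neighborh
  sorted[13] = orhoodS2$neighb
  sorted[14] = rhoodS2$neighbo
sorted[7] = hborhoodS2$neig

Answer: hborhoodS2$neig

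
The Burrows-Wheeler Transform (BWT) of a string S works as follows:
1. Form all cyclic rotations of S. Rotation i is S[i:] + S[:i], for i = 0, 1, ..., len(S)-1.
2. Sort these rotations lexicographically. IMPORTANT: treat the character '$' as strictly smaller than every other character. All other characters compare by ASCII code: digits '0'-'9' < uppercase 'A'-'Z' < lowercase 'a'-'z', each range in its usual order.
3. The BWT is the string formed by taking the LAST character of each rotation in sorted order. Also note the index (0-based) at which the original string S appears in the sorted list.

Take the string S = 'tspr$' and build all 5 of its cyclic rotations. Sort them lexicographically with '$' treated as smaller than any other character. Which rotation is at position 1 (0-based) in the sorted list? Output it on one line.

All 5 rotations (rotation i = S[i:]+S[:i]):
  rot[0] = tspr$
  rot[1] = spr$t
  rot[2] = pr$ts
  rot[3] = r$tsp
  rot[4] = $tspr
Sorted (with $ < everything):
  sorted[0] = $tspr
  sorted[1] = pr$ts
  sorted[2] = r$tsp
  sorted[3] = spr$t
  sorted[4] = tspr$
sorted[1] = pr$ts

Answer: pr$ts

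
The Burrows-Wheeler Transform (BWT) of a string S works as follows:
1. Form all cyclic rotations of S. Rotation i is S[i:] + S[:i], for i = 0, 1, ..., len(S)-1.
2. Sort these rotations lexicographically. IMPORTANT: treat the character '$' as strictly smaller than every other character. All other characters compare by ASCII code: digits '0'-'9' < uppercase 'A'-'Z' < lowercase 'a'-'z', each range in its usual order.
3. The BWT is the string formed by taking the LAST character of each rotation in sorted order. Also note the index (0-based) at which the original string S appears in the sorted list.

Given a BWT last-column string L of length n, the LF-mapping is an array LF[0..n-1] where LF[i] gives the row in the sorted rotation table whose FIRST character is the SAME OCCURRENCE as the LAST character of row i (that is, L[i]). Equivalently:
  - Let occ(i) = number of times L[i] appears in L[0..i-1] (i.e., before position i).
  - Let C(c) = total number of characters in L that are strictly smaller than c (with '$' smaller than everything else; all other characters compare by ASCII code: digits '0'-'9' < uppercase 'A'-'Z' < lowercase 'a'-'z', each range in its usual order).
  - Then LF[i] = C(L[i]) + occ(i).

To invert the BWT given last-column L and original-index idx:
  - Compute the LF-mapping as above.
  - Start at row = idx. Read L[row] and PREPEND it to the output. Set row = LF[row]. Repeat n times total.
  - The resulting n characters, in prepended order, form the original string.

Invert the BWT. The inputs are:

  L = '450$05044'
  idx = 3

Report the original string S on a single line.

LF mapping: 4 7 1 0 2 8 3 5 6
Walk LF starting at row 3, prepending L[row]:
  step 1: row=3, L[3]='$', prepend. Next row=LF[3]=0
  step 2: row=0, L[0]='4', prepend. Next row=LF[0]=4
  step 3: row=4, L[4]='0', prepend. Next row=LF[4]=2
  step 4: row=2, L[2]='0', prepend. Next row=LF[2]=1
  step 5: row=1, L[1]='5', prepend. Next row=LF[1]=7
  step 6: row=7, L[7]='4', prepend. Next row=LF[7]=5
  step 7: row=5, L[5]='5', prepend. Next row=LF[5]=8
  step 8: row=8, L[8]='4', prepend. Next row=LF[8]=6
  step 9: row=6, L[6]='0', prepend. Next row=LF[6]=3
Reversed output: 04545004$

Answer: 04545004$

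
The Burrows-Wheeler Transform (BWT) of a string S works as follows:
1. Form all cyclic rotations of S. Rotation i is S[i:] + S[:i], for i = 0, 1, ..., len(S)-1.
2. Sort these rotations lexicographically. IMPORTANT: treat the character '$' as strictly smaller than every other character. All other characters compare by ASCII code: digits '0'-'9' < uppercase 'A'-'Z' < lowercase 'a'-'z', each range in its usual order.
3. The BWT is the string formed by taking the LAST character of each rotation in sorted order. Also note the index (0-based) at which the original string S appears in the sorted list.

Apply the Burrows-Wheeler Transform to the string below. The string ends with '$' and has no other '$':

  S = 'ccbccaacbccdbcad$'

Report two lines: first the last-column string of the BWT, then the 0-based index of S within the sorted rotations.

Answer: dcacdcccbcab$bcac
12

Derivation:
All 17 rotations (rotation i = S[i:]+S[:i]):
  rot[0] = ccbccaacbccdbcad$
  rot[1] = cbccaacbccdbcad$c
  rot[2] = bccaacbccdbcad$cc
  rot[3] = ccaacbccdbcad$ccb
  rot[4] = caacbccdbcad$ccbc
  rot[5] = aacbccdbcad$ccbcc
  rot[6] = acbccdbcad$ccbcca
  rot[7] = cbccdbcad$ccbccaa
  rot[8] = bccdbcad$ccbccaac
  rot[9] = ccdbcad$ccbccaacb
  rot[10] = cdbcad$ccbccaacbc
  rot[11] = dbcad$ccbccaacbcc
  rot[12] = bcad$ccbccaacbccd
  rot[13] = cad$ccbccaacbccdb
  rot[14] = ad$ccbccaacbccdbc
  rot[15] = d$ccbccaacbccdbca
  rot[16] = $ccbccaacbccdbcad
Sorted (with $ < everything):
  sorted[0] = $ccbccaacbccdbcad  (last char: 'd')
  sorted[1] = aacbccdbcad$ccbcc  (last char: 'c')
  sorted[2] = acbccdbcad$ccbcca  (last char: 'a')
  sorted[3] = ad$ccbccaacbccdbc  (last char: 'c')
  sorted[4] = bcad$ccbccaacbccd  (last char: 'd')
  sorted[5] = bccaacbccdbcad$cc  (last char: 'c')
  sorted[6] = bccdbcad$ccbccaac  (last char: 'c')
  sorted[7] = caacbccdbcad$ccbc  (last char: 'c')
  sorted[8] = cad$ccbccaacbccdb  (last char: 'b')
  sorted[9] = cbccaacbccdbcad$c  (last char: 'c')
  sorted[10] = cbccdbcad$ccbccaa  (last char: 'a')
  sorted[11] = ccaacbccdbcad$ccb  (last char: 'b')
  sorted[12] = ccbccaacbccdbcad$  (last char: '$')
  sorted[13] = ccdbcad$ccbccaacb  (last char: 'b')
  sorted[14] = cdbcad$ccbccaacbc  (last char: 'c')
  sorted[15] = d$ccbccaacbccdbca  (last char: 'a')
  sorted[16] = dbcad$ccbccaacbcc  (last char: 'c')
Last column: dcacdcccbcab$bcac
Original string S is at sorted index 12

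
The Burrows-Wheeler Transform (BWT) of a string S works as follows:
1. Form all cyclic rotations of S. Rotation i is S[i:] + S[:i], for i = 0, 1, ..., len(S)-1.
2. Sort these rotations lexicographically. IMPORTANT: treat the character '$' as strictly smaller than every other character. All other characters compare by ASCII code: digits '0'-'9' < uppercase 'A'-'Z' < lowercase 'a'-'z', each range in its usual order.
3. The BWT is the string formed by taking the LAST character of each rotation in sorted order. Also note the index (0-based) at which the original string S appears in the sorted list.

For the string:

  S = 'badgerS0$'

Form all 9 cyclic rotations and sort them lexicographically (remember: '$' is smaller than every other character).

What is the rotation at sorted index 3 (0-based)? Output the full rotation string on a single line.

Answer: adgerS0$b

Derivation:
All 9 rotations (rotation i = S[i:]+S[:i]):
  rot[0] = badgerS0$
  rot[1] = adgerS0$b
  rot[2] = dgerS0$ba
  rot[3] = gerS0$bad
  rot[4] = erS0$badg
  rot[5] = rS0$badge
  rot[6] = S0$badger
  rot[7] = 0$badgerS
  rot[8] = $badgerS0
Sorted (with $ < everything):
  sorted[0] = $badgerS0
  sorted[1] = 0$badgerS
  sorted[2] = S0$badger
  sorted[3] = adgerS0$b
  sorted[4] = badgerS0$
  sorted[5] = dgerS0$ba
  sorted[6] = erS0$badg
  sorted[7] = gerS0$bad
  sorted[8] = rS0$badge
sorted[3] = adgerS0$b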